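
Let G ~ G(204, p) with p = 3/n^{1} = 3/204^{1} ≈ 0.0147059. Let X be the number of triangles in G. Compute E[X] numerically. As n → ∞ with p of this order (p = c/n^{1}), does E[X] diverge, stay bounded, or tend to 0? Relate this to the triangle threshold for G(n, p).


Number of potential triangles: C(204, 3) = 1394204.
Each occurs with probability p³ ≈ (0.0147059)³ ≈ 3.18033788e-06.
By linearity: E[X] = C(204, 3)·p³ ≈ 1394204 · 3.18033788e-06 ≈ 4.434040.
Here α = 1, so p = 3/n is exactly at the triangle threshold p ~ 1/n. Asymptotically E[X] → c³/6 = 3³/6 = 9/2 ≈ 4.500000, a bounded constant. In this regime the triangle count is asymptotically Poisson(c³/6).

E[X] ≈ 4.434040; in regime p = Θ(1/n^{1}) E[X] stays bounded (at the triangle threshold p ~ 1/n).


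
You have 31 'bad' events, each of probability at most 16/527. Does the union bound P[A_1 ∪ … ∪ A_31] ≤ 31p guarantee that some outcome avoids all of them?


Union bound: P[∪_{i=1}^{31} A_i] ≤ Σ_i P[A_i] ≤ 31·p = 31·(16/527) = 16/17.
Numerically: 16/17 ≈ 0.941176.
Is 16/17 < 1? YES.
Since P[∪ A_i] ≤ 16/17 < 1, the complement has P[∩ A_i^c] ≥ 1 − 16/17 = 1/17 > 0, so some outcome avoids every A_i.

31·p = 16/17 ≈ 0.941176; existence CERTIFIED by the union bound.


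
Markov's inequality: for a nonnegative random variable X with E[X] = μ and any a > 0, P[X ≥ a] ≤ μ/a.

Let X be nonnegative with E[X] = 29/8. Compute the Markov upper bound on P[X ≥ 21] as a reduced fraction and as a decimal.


μ = E[X] = 29/8, a = 21.
Markov: P[X ≥ 21] ≤ μ/a = (29/8)/21 = 29/168.
Numerically: ≈ 0.172619.
(Since a = 21 > μ = 3.625000, the bound 29/168 is < 1 and informative.)

P[X ≥ 21] ≤ 29/168 ≈ 0.172619.


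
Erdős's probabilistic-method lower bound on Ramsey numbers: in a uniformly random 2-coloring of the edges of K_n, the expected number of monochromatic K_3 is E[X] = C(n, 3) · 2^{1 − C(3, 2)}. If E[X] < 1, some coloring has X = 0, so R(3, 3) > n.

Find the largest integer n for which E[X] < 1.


We need C(n, 3) · 2^{1 − 3} < 1, i.e. C(n, 3) < 2^{3 − 1} = 4.
Check values of n near the boundary:
  n = 3: C(3, 3) = 1; 1 < 4? YES
  n = 4: C(4, 3) = 4; 4 < 4? NO
  n = 5: C(5, 3) = 10; 10 < 4? NO
  n = 6: C(6, 3) = 20; 20 < 4? NO
The largest n with C(n, 3) < 4 is n = 3 (where E[X] = 1/4 ≈ 0.2500000). Hence R(3, 3) > 3, i.e. R(3, 3) ≥ 4.

Largest n = 3; hence R(3, 3) > 3.


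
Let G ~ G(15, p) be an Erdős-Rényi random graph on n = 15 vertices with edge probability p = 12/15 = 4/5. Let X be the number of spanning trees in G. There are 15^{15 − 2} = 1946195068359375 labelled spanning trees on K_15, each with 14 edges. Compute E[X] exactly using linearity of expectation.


K_15 has 15^{15 − 2} = 1946195068359375 labelled spanning trees.
For each such spanning tree H, let X_H = 1 if all 14 edges of H are present in G. Then P[X_H = 1] = p^{14} = (4/5)^{14} = 268435456/6103515625.
By linearity of expectation: E[X] = Σ_H E[X_H] = 1946195068359375 · p^{14} = 1946195068359375 · 268435456/6103515625 = 427972821516288/5.
Numerically: E[X] ≈ 8.559e+13.

E[X] = 1946195068359375 · (4/5)^{14} = 427972821516288/5 ≈ 8.559e+13.


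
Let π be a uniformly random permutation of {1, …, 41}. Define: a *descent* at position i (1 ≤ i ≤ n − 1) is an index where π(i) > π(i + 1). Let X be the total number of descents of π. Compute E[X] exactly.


Write X = Σ X_I over i = 1, …, 40, with X_I the indicator of one descent.
There are 40 indicators.
For each fixed i, the pair (π(i), π(i+1)) is a uniformly random ordered pair of distinct values from {1, …, 41}; by symmetry P[π(i) > π(i+1)] = 1/2.
By linearity: E[X] = 40 · (1/2) = (41 − 1) · (1/2) = 20 ≈ 20.000.

E[X] = 20 = 20.000.


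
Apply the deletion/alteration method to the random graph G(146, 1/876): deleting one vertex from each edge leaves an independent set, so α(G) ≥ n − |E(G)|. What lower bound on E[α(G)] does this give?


E[|E(G)|] = C(146, 2)·p = 10585 · (1/876) = 145/12.
E[α(G)] ≥ n − E[|E(G)|] = 146 − 145/12 = 1607/12.
Numerically: ≈ 133.916667.
(This is only a lower bound; the true E[α(G)] may be larger.)

E[α(G)] ≥ 1607/12 ≈ 133.916667.


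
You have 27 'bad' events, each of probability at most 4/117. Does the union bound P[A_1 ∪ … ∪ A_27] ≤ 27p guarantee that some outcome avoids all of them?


Union bound: P[∪_{i=1}^{27} A_i] ≤ Σ_i P[A_i] ≤ 27·p = 27·(4/117) = 12/13.
Numerically: 12/13 ≈ 0.92308.
Is 12/13 < 1? YES.
Since P[∪ A_i] ≤ 12/13 < 1, the complement has P[∩ A_i^c] ≥ 1 − 12/13 = 1/13 > 0, so some outcome avoids every A_i.

27·p = 12/13 ≈ 0.92308; existence CERTIFIED by the union bound.


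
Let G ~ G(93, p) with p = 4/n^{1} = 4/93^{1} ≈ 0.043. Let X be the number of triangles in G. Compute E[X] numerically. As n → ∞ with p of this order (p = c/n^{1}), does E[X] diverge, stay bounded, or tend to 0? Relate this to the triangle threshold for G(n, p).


Number of potential triangles: C(93, 3) = 129766.
Each occurs with probability p³ ≈ (0.043)³ ≈ 7.95667e-05.
By linearity: E[X] = C(93, 3)·p³ ≈ 129766 · 7.95667e-05 ≈ 10.325.
Here α = 1, so p = 4/n is exactly at the triangle threshold p ~ 1/n. Asymptotically E[X] → c³/6 = 4³/6 = 32/3 ≈ 10.667, a bounded constant. In this regime the triangle count is asymptotically Poisson(c³/6).

E[X] ≈ 10.325; in regime p = Θ(1/n^{1}) E[X] stays bounded (at the triangle threshold p ~ 1/n).


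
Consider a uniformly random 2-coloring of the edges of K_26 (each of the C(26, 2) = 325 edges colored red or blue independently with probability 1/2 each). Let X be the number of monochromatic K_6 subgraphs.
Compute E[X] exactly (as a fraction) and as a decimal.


Let X = Σ_S X_S over the C(26, 6) = 230230 subsets S of size 6, where X_S = 1 if the K_6 on S is monochromatic.
For a fixed S, the K_6 on S has C(6, 2) = 15 edges. P[all 15 edges red] = (1/2)^15, and likewise for blue, so P[monochromatic] = 2·(1/2)^15 = 2^{1 − 15} = 1/16384.
Summing: E[X] = C(26, 6) · 2^{1 − 15} = 230230 · 1/16384 = 115115/8192.
Numerically: E[X] ≈ 14.0521.

E[X] = C(26,6)·2^(1−C(6,2)) = 115115/8192 ≈ 14.0521.


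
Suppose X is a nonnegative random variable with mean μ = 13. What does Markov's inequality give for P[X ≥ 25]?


μ = E[X] = 13, a = 25.
Markov: P[X ≥ 25] ≤ μ/a = (13)/25 = 13/25.
Numerically: ≈ 0.520000.
(Since a = 25 > μ = 13.000000, the bound 13/25 is < 1 and informative.)

P[X ≥ 25] ≤ 13/25 ≈ 0.520000.


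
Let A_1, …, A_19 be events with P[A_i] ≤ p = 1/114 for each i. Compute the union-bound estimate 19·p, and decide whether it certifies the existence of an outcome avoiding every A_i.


Union bound: P[∪_{i=1}^{19} A_i] ≤ Σ_i P[A_i] ≤ 19·p = 19·(1/114) = 1/6.
Numerically: 1/6 ≈ 0.16667.
Is 1/6 < 1? YES.
Since P[∪ A_i] ≤ 1/6 < 1, the complement has P[∩ A_i^c] ≥ 1 − 1/6 = 5/6 > 0, so some outcome avoids every A_i.

19·p = 1/6 ≈ 0.16667; existence CERTIFIED by the union bound.


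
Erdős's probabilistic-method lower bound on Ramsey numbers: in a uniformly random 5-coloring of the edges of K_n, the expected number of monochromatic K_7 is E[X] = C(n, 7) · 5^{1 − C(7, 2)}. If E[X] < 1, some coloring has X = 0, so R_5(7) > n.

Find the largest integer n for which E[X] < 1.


We need C(n, 7) · 5^{1 − 21} < 1, i.e. C(n, 7) < 5^{21 − 1} = 95367431640625.
Check values of n near the boundary:
  n = 332: C(332, 7) = 82772214646616; 82772214646616 < 95367431640625? YES
  n = 333: C(333, 7) = 84549532139028; 84549532139028 < 95367431640625? YES
  n = 334: C(334, 7) = 86359460961576; 86359460961576 < 95367431640625? YES
  n = 335: C(335, 7) = 88202498238195; 88202498238195 < 95367431640625? YES
  n = 336: C(336, 7) = 90079147136880; 90079147136880 < 95367431640625? YES
  n = 337: C(337, 7) = 91989916924632; 91989916924632 < 95367431640625? YES
  n = 338: C(338, 7) = 93935323022736; 93935323022736 < 95367431640625? YES
  n = 339: C(339, 7) = 95915887062372; 95915887062372 < 95367431640625? NO
  n = 340: C(340, 7) = 97932136940560; 97932136940560 < 95367431640625? NO
The largest n with C(n, 7) < 95367431640625 is n = 338 (where E[X] = 93935323022736/95367431640625 ≈ 0.985). Hence R_5(7) > 338, i.e. R_5(7) ≥ 339.

Largest n = 338; hence R_5(7) > 338.


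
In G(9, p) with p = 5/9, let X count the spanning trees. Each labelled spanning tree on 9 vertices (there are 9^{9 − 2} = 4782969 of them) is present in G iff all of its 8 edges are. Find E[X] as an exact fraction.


K_9 has 9^{9 − 2} = 4782969 labelled spanning trees.
For each such spanning tree H, let X_H = 1 if all 8 edges of H are present in G. Then P[X_H = 1] = p^{8} = (5/9)^{8} = 390625/43046721.
Summing the indicators: E[X] = Σ_H E[X_H] = 4782969 · p^{8} = 4782969 · 390625/43046721 = 390625/9.
Numerically: E[X] ≈ 4.34e+04.

E[X] = 4782969 · (5/9)^{8} = 390625/9 ≈ 4.34e+04.


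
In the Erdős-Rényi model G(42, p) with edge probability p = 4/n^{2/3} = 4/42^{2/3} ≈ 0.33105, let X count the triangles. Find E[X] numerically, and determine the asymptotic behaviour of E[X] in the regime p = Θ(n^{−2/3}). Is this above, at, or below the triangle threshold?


Number of potential triangles: C(42, 3) = 11480.
Each occurs with probability p³ ≈ (0.33105)³ ≈ 3.62811791e-02.
By linearity: E[X] = C(42, 3)·p³ ≈ 11480 · 3.62811791e-02 ≈ 416.507937.
Since α = 2/3 < 1, p = c/n^{2/3} ≫ 1/n is above the triangle threshold p ~ 1/n. Asymptotically E[X] ~ (c³/6)·n^{3(1−α)} = (4³/6)·n^{1} → ∞; triangles are abundant w.h.p.

E[X] ≈ 416.507937; in regime p = Θ(1/n^{2/3}) E[X] diverges (above the triangle threshold p ~ 1/n).


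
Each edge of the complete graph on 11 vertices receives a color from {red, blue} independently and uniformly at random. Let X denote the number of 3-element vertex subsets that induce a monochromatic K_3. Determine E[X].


Let X = Σ_S X_S over the C(11, 3) = 165 subsets S of size 3, where X_S = 1 if the K_3 on S is monochromatic.
For a fixed S, the K_3 on S has C(3, 2) = 3 edges. P[all 3 edges red] = (1/2)^3, and likewise for blue, so P[monochromatic] = 2·(1/2)^3 = 2^{1 − 3} = 1/4.
Summing: E[X] = C(11, 3) · 2^{1 − 3} = 165 · 1/4 = 165/4.
Numerically: E[X] ≈ 41.250.

E[X] = C(11,3)·2^(1−C(3,2)) = 165/4 ≈ 41.250.


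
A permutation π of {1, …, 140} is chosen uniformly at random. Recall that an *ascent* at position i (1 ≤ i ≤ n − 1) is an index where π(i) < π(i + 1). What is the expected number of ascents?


Write X = Σ X_I over i = 1, …, 139, with X_I the indicator of one ascent.
There are 139 indicators.
For each fixed i, the pair (π(i), π(i+1)) is a uniformly random ordered pair of distinct values from {1, …, 140}; by symmetry P[π(i) < π(i+1)] = 1/2.
By linearity: E[X] = 139 · (1/2) = (140 − 1) · (1/2) = 139/2 ≈ 69.500000.

E[X] = 139/2 = 69.500000.


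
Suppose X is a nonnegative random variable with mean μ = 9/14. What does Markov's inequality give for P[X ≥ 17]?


μ = E[X] = 9/14, a = 17.
Markov: P[X ≥ 17] ≤ μ/a = (9/14)/17 = 9/238.
Numerically: ≈ 0.038.
(Since a = 17 > μ = 0.643, the bound 9/238 is < 1 and informative.)

P[X ≥ 17] ≤ 9/238 ≈ 0.038.


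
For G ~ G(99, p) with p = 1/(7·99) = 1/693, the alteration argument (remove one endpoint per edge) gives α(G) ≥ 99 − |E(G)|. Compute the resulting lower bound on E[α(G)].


E[|E(G)|] = C(99, 2)·p = 4851 · (1/693) = 7.
E[α(G)] ≥ n − E[|E(G)|] = 99 − 7 = 92.
Numerically: ≈ 92.000000.
(This is only a lower bound; the true E[α(G)] may be larger.)

E[α(G)] ≥ 92 ≈ 92.000000.


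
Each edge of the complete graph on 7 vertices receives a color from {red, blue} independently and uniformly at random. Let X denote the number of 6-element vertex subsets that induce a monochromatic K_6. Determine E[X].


Let X = Σ_S X_S over the C(7, 6) = 7 subsets S of size 6, where X_S = 1 if the K_6 on S is monochromatic.
For a fixed S, the K_6 on S has C(6, 2) = 15 edges. P[all 15 edges red] = (1/2)^15, and likewise for blue, so P[monochromatic] = 2·(1/2)^15 = 2^{1 − 15} = 1/16384.
By linearity of expectation: E[X] = C(7, 6) · 2^{1 − 15} = 7 · 1/16384 = 7/16384.
Numerically: E[X] ≈ 0.00043.

E[X] = C(7,6)·2^(1−C(6,2)) = 7/16384 ≈ 0.00043.


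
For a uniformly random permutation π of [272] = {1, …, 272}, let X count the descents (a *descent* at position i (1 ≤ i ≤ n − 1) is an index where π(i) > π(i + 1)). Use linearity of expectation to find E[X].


Write X = Σ X_I over i = 1, …, 271, with X_I the indicator of one descent.
There are 271 indicators.
For each fixed i, the pair (π(i), π(i+1)) is a uniformly random ordered pair of distinct values from {1, …, 272}; by symmetry P[π(i) > π(i+1)] = 1/2.
By linearity: E[X] = 271 · (1/2) = (272 − 1) · (1/2) = 271/2 ≈ 135.500.

E[X] = 271/2 = 135.500.


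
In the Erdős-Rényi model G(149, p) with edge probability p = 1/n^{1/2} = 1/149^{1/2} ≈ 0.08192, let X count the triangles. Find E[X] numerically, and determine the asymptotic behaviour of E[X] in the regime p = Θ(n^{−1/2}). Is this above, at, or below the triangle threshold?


Number of potential triangles: C(149, 3) = 540274.
Each occurs with probability p³ ≈ (0.08192)³ ≈ 5.498201e-04.
By linearity: E[X] = C(149, 3)·p³ ≈ 540274 · 5.498201e-04 ≈ 297.0535.
Since α = 1/2 < 1, p = c/n^{1/2} ≫ 1/n is above the triangle threshold p ~ 1/n. Asymptotically E[X] ~ (c³/6)·n^{3(1−α)} = (1³/6)·n^{1.5} → ∞; triangles are abundant w.h.p.

E[X] ≈ 297.0535; in regime p = Θ(1/n^{1/2}) E[X] diverges (above the triangle threshold p ~ 1/n).


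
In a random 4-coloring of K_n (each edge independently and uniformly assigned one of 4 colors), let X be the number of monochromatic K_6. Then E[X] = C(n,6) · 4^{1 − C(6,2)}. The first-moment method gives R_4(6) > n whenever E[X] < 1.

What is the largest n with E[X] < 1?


We need C(n, 6) · 4^{1 − 15} < 1, i.e. C(n, 6) < 4^{15 − 1} = 268435456.
Check values of n near the boundary:
  n = 72: C(72, 6) = 156238908; 156238908 < 268435456? YES
  n = 73: C(73, 6) = 170230452; 170230452 < 268435456? YES
  n = 74: C(74, 6) = 185250786; 185250786 < 268435456? YES
  n = 75: C(75, 6) = 201359550; 201359550 < 268435456? YES
  n = 76: C(76, 6) = 218618940; 218618940 < 268435456? YES
  n = 77: C(77, 6) = 237093780; 237093780 < 268435456? YES
  n = 78: C(78, 6) = 256851595; 256851595 < 268435456? YES
  n = 79: C(79, 6) = 277962685; 277962685 < 268435456? NO
  n = 80: C(80, 6) = 300500200; 300500200 < 268435456? NO
  n = 81: C(81, 6) = 324540216; 324540216 < 268435456? NO
The largest n with C(n, 6) < 268435456 is n = 78 (where E[X] = 256851595/268435456 ≈ 0.957). Hence R_4(6) > 78, i.e. R_4(6) ≥ 79.

Largest n = 78; hence R_4(6) > 78.


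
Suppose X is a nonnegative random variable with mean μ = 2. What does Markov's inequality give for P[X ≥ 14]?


μ = E[X] = 2, a = 14.
Markov: P[X ≥ 14] ≤ μ/a = (2)/14 = 1/7.
Numerically: ≈ 0.143.
(Since a = 14 > μ = 2.000, the bound 1/7 is < 1 and informative.)

P[X ≥ 14] ≤ 1/7 ≈ 0.143.


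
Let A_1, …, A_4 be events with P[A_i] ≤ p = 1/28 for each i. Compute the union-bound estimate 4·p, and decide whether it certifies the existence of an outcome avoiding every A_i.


Union bound: P[∪_{i=1}^{4} A_i] ≤ Σ_i P[A_i] ≤ 4·p = 4·(1/28) = 1/7.
Numerically: 1/7 ≈ 0.1428571.
Is 1/7 < 1? YES.
Since P[∪ A_i] ≤ 1/7 < 1, the complement has P[∩ A_i^c] ≥ 1 − 1/7 = 6/7 > 0, so some outcome avoids every A_i.

4·p = 1/7 ≈ 0.1428571; existence CERTIFIED by the union bound.


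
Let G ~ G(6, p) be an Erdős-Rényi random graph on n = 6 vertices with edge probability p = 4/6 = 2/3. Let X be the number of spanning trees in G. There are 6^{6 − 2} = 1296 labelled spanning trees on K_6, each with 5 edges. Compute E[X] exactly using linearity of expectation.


K_6 has 6^{6 − 2} = 1296 labelled spanning trees.
For each such spanning tree H, let X_H = 1 if all 5 edges of H are present in G. Then P[X_H = 1] = p^{5} = (2/3)^{5} = 32/243.
By linearity of expectation: E[X] = Σ_H E[X_H] = 1296 · p^{5} = 1296 · 32/243 = 512/3.
Numerically: E[X] ≈ 171.

E[X] = 1296 · (2/3)^{5} = 512/3 ≈ 171.


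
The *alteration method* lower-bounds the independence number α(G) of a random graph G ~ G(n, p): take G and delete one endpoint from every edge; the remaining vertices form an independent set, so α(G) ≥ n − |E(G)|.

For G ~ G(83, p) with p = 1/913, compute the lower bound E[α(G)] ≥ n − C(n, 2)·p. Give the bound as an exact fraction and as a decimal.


E[|E(G)|] = C(83, 2)·p = 3403 · (1/913) = 41/11.
E[α(G)] ≥ n − E[|E(G)|] = 83 − 41/11 = 872/11.
Numerically: ≈ 79.2727.
(This is only a lower bound; the true E[α(G)] may be larger.)

E[α(G)] ≥ 872/11 ≈ 79.2727.


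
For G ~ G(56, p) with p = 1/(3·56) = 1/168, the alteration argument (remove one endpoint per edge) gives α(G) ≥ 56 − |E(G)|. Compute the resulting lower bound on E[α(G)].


E[|E(G)|] = C(56, 2)·p = 1540 · (1/168) = 55/6.
E[α(G)] ≥ n − E[|E(G)|] = 56 − 55/6 = 281/6.
Numerically: ≈ 46.8333.
(This is only a lower bound; the true E[α(G)] may be larger.)

E[α(G)] ≥ 281/6 ≈ 46.8333.


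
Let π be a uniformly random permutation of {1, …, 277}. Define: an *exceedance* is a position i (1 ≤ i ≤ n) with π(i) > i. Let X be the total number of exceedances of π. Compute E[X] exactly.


Write X = Σ_{i=1}^{277} X_i, where X_i = 1_{π(i) > i}.
For each fixed i, π(i) is uniform over {1, …, 277} (marginal of a uniform permutation), so P[π(i) > i] = (n − i)/n. Summing: Σ_{i=1}^{277} (n − i)/n = (0 + 1 + … + 276)/277 = 277(277 − 1)/(2·277) = (277 − 1)/2.
Hence E[X] = Σ_{i=1}^{277} (277 − i)/277 = 138 ≈ 138.000.

E[X] = 138 = 138.000.


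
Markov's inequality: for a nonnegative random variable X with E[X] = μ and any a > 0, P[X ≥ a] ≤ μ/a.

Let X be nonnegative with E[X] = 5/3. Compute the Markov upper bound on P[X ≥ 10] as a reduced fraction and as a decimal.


μ = E[X] = 5/3, a = 10.
Markov: P[X ≥ 10] ≤ μ/a = (5/3)/10 = 1/6.
Numerically: ≈ 0.166667.
(Since a = 10 > μ = 1.666667, the bound 1/6 is < 1 and informative.)

P[X ≥ 10] ≤ 1/6 ≈ 0.166667.


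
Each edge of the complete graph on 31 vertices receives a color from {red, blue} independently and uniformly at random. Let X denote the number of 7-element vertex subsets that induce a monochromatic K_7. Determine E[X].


Let X = Σ_S X_S over the C(31, 7) = 2629575 subsets S of size 7, where X_S = 1 if the K_7 on S is monochromatic.
For a fixed S, the K_7 on S has C(7, 2) = 21 edges. P[all 21 edges red] = (1/2)^21, and likewise for blue, so P[monochromatic] = 2·(1/2)^21 = 2^{1 − 21} = 1/1048576.
By linearity of expectation: E[X] = C(31, 7) · 2^{1 − 21} = 2629575 · 1/1048576 = 2629575/1048576.
Numerically: E[X] ≈ 2.508.

E[X] = C(31,7)·2^(1−C(7,2)) = 2629575/1048576 ≈ 2.508.


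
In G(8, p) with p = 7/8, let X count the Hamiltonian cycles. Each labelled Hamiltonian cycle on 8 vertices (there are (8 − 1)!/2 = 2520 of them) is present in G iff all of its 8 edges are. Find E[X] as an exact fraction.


K_8 has (8 − 1)!/2 = 2520 labelled Hamiltonian cycles.
For each such Hamiltonian cycle H, let X_H = 1 if all 8 edges of H are present in G. Then P[X_H = 1] = p^{8} = (7/8)^{8} = 5764801/16777216.
Summing the indicators: E[X] = Σ_H E[X_H] = 2520 · p^{8} = 2520 · 5764801/16777216 = 1815912315/2097152.
Numerically: E[X] ≈ 865.9.

E[X] = 2520 · (7/8)^{8} = 1815912315/2097152 ≈ 865.9.


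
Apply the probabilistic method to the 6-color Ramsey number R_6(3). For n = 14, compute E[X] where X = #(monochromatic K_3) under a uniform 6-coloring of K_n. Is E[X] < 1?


E[X] = C(14, 3) · 6^{1 − 3} = 364 · 6^{−2} = 364/36.
As a reduced fraction: E[X] = 91/9 ≈ 10.111.
Is E[X] < 1? NO.
Since E[X] ≥ 1, the first-moment bound is inconclusive at n = 14; it does NOT by itself certify R_6(3) > 14.

E[X] = 91/9 ≈ 10.111; E[X] ≥ 1; first-moment method inconclusive here.


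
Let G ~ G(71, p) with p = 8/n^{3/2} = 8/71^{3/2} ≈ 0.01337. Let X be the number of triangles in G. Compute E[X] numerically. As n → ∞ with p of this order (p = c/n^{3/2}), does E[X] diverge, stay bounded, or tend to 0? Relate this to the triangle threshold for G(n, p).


Number of potential triangles: C(71, 3) = 57155.
Each occurs with probability p³ ≈ (0.01337)³ ≈ 2.391153e-06.
By linearity: E[X] = C(71, 3)·p³ ≈ 57155 · 2.391153e-06 ≈ 0.1367.
Since α = 3/2 > 1, p = c/n^{3/2} = o(1/n) is below the triangle threshold p ~ 1/n. Asymptotically E[X] ~ (c³/6)·n^{3(1−α)} = (8³/6)·n^{-1.5} → 0, so by Markov's inequality G has no triangles w.h.p.

E[X] ≈ 0.1367; in regime p = Θ(1/n^{3/2}) E[X] tends to 0 (below the triangle threshold p ~ 1/n).


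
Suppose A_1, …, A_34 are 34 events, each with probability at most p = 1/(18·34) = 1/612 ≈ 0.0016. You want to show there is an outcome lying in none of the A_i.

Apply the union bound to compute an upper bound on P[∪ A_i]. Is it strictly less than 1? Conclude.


Union bound: P[∪_{i=1}^{34} A_i] ≤ Σ_i P[A_i] ≤ 34·p = 34·(1/612) = 1/18.
Numerically: 1/18 ≈ 0.0556.
Is 1/18 < 1? YES.
Since P[∪ A_i] ≤ 1/18 < 1, the complement has P[∩ A_i^c] ≥ 1 − 1/18 = 17/18 > 0, so some outcome avoids every A_i.

34·p = 1/18 ≈ 0.0556; existence CERTIFIED by the union bound.


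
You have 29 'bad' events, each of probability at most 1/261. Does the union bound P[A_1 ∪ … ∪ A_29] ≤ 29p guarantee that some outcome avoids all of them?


Union bound: P[∪_{i=1}^{29} A_i] ≤ Σ_i P[A_i] ≤ 29·p = 29·(1/261) = 1/9.
Numerically: 1/9 ≈ 0.111.
Is 1/9 < 1? YES.
Since P[∪ A_i] ≤ 1/9 < 1, the complement has P[∩ A_i^c] ≥ 1 − 1/9 = 8/9 > 0, so some outcome avoids every A_i.

29·p = 1/9 ≈ 0.111; existence CERTIFIED by the union bound.


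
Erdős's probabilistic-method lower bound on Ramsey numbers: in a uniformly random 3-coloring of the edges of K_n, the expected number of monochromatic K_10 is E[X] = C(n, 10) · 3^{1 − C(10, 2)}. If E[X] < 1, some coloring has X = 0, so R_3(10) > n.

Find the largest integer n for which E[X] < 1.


We need C(n, 10) · 3^{1 − 45} < 1, i.e. C(n, 10) < 3^{45 − 1} = 984770902183611232881.
Check values of n near the boundary:
  n = 571: C(571, 10) = 937951290893172842001; 937951290893172842001 < 984770902183611232881? YES
  n = 572: C(572, 10) = 954640815642161682606; 954640815642161682606 < 984770902183611232881? YES
  n = 573: C(573, 10) = 971597135635805762226; 971597135635805762226 < 984770902183611232881? YES
  n = 574: C(574, 10) = 988824035203816502691; 988824035203816502691 < 984770902183611232881? NO
  n = 575: C(575, 10) = 1006325345561406175305; 1006325345561406175305 < 984770902183611232881? NO
The largest n with C(n, 10) < 984770902183611232881 is n = 573 (where E[X] = 35985079097622435638/36472996377170786403 ≈ 0.987). Hence R_3(10) > 573, i.e. R_3(10) ≥ 574.

Largest n = 573; hence R_3(10) > 573.


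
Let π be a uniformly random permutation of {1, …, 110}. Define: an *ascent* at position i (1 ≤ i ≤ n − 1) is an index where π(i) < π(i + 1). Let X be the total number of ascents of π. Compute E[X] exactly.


Write X = Σ X_I over i = 1, …, 109, with X_I the indicator of one ascent.
There are 109 indicators.
For each fixed i, the pair (π(i), π(i+1)) is a uniformly random ordered pair of distinct values from {1, …, 110}; by symmetry P[π(i) < π(i+1)] = 1/2.
By linearity: E[X] = 109 · (1/2) = (110 − 1) · (1/2) = 109/2 ≈ 54.500.

E[X] = 109/2 = 54.500.


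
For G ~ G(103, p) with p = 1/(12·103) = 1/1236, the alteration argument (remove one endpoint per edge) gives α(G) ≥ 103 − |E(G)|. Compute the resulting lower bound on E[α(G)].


E[|E(G)|] = C(103, 2)·p = 5253 · (1/1236) = 17/4.
E[α(G)] ≥ n − E[|E(G)|] = 103 − 17/4 = 395/4.
Numerically: ≈ 98.750000.
(This is only a lower bound; the true E[α(G)] may be larger.)

E[α(G)] ≥ 395/4 ≈ 98.750000.


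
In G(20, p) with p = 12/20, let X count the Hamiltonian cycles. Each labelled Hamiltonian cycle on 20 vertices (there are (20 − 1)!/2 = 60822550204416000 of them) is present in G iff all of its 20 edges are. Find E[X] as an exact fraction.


K_20 has (20 − 1)!/2 = 60822550204416000 labelled Hamiltonian cycles.
For each such Hamiltonian cycle H, let X_H = 1 if all 20 edges of H are present in G. Then P[X_H = 1] = p^{20} = (3/5)^{20} = 3486784401/95367431640625.
By linearity of expectation: E[X] = Σ_H E[X_H] = 60822550204416000 · p^{20} = 60822550204416000 · 3486784401/95367431640625 = 1696600954254376560918528/762939453125.
Numerically: E[X] ≈ 2.22e+12.

E[X] = 60822550204416000 · (3/5)^{20} = 1696600954254376560918528/762939453125 ≈ 2.22e+12.


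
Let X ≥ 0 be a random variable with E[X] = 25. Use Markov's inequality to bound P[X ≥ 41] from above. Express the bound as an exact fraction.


μ = E[X] = 25, a = 41.
Markov: P[X ≥ 41] ≤ μ/a = (25)/41 = 25/41.
Numerically: ≈ 0.6098.
(Since a = 41 > μ = 25.0000, the bound 25/41 is < 1 and informative.)

P[X ≥ 41] ≤ 25/41 ≈ 0.6098.


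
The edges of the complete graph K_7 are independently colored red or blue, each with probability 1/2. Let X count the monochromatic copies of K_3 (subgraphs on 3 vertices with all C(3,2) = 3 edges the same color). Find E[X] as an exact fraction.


Let X = Σ_S X_S over the C(7, 3) = 35 subsets S of size 3, where X_S = 1 if the K_3 on S is monochromatic.
For a fixed S, the K_3 on S has C(3, 2) = 3 edges. P[all 3 edges red] = (1/2)^3, and likewise for blue, so P[monochromatic] = 2·(1/2)^3 = 2^{1 − 3} = 1/4.
Summing: E[X] = C(7, 3) · 2^{1 − 3} = 35 · 1/4 = 35/4.
Numerically: E[X] ≈ 8.750000.

E[X] = C(7,3)·2^(1−C(3,2)) = 35/4 ≈ 8.750000.


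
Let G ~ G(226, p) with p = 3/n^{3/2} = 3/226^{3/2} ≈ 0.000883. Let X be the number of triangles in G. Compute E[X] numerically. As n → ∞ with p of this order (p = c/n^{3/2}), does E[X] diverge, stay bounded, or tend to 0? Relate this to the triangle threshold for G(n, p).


Number of potential triangles: C(226, 3) = 1898400.
Each occurs with probability p³ ≈ (0.000883)³ ≈ 6.88455e-10.
By linearity: E[X] = C(226, 3)·p³ ≈ 1898400 · 6.88455e-10 ≈ 0.001.
Since α = 3/2 > 1, p = c/n^{3/2} = o(1/n) is below the triangle threshold p ~ 1/n. Asymptotically E[X] ~ (c³/6)·n^{3(1−α)} = (3³/6)·n^{-1.5} → 0, so by Markov's inequality G has no triangles w.h.p.

E[X] ≈ 0.001; in regime p = Θ(1/n^{3/2}) E[X] tends to 0 (below the triangle threshold p ~ 1/n).


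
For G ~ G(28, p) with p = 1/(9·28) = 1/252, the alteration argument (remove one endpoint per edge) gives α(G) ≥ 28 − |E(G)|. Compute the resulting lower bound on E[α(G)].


E[|E(G)|] = C(28, 2)·p = 378 · (1/252) = 3/2.
E[α(G)] ≥ n − E[|E(G)|] = 28 − 3/2 = 53/2.
Numerically: ≈ 26.500.
(This is only a lower bound; the true E[α(G)] may be larger.)

E[α(G)] ≥ 53/2 ≈ 26.500.


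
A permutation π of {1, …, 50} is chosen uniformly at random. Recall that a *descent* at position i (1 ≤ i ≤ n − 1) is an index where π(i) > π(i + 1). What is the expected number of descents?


Write X = Σ X_I over i = 1, …, 49, with X_I the indicator of one descent.
There are 49 indicators.
For each fixed i, the pair (π(i), π(i+1)) is a uniformly random ordered pair of distinct values from {1, …, 50}; by symmetry P[π(i) > π(i+1)] = 1/2.
By linearity: E[X] = 49 · (1/2) = (50 − 1) · (1/2) = 49/2 ≈ 24.500000.

E[X] = 49/2 = 24.500000.


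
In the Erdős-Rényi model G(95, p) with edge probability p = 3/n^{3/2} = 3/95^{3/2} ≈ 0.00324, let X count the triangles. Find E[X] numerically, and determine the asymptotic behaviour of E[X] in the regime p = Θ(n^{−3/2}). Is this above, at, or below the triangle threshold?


Number of potential triangles: C(95, 3) = 138415.
Each occurs with probability p³ ≈ (0.00324)³ ≈ 3.401007e-08.
By linearity: E[X] = C(95, 3)·p³ ≈ 138415 · 3.401007e-08 ≈ 0.0047.
Since α = 3/2 > 1, p = c/n^{3/2} = o(1/n) is below the triangle threshold p ~ 1/n. Asymptotically E[X] ~ (c³/6)·n^{3(1−α)} = (3³/6)·n^{-1.5} → 0, so by Markov's inequality G has no triangles w.h.p.

E[X] ≈ 0.0047; in regime p = Θ(1/n^{3/2}) E[X] tends to 0 (below the triangle threshold p ~ 1/n).


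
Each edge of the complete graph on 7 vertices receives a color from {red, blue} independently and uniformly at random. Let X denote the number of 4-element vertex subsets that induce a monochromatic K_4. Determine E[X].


Let X = Σ_S X_S over the C(7, 4) = 35 subsets S of size 4, where X_S = 1 if the K_4 on S is monochromatic.
For a fixed S, the K_4 on S has C(4, 2) = 6 edges. P[all 6 edges red] = (1/2)^6, and likewise for blue, so P[monochromatic] = 2·(1/2)^6 = 2^{1 − 6} = 1/32.
By linearity: E[X] = C(7, 4) · 2^{1 − 6} = 35 · 1/32 = 35/32.
Numerically: E[X] ≈ 1.094.

E[X] = C(7,4)·2^(1−C(4,2)) = 35/32 ≈ 1.094.


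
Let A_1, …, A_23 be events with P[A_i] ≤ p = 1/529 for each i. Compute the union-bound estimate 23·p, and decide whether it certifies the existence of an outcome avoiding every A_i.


Union bound: P[∪_{i=1}^{23} A_i] ≤ Σ_i P[A_i] ≤ 23·p = 23·(1/529) = 1/23.
Numerically: 1/23 ≈ 0.0435.
Is 1/23 < 1? YES.
Since P[∪ A_i] ≤ 1/23 < 1, the complement has P[∩ A_i^c] ≥ 1 − 1/23 = 22/23 > 0, so some outcome avoids every A_i.

23·p = 1/23 ≈ 0.0435; existence CERTIFIED by the union bound.


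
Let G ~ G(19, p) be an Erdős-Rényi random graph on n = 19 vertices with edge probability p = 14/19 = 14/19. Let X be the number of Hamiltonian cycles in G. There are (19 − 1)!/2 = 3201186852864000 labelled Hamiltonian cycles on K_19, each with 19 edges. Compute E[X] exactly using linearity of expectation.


K_19 has (19 − 1)!/2 = 3201186852864000 labelled Hamiltonian cycles.
For each such Hamiltonian cycle H, let X_H = 1 if all 19 edges of H are present in G. Then P[X_H = 1] = p^{19} = (14/19)^{19} = 5976303958948914397184/1978419655660313589123979.
By linearity of expectation: E[X] = Σ_H E[X_H] = 3201186852864000 · p^{19} = 3201186852864000 · 5976303958948914397184/1978419655660313589123979 = 19131265662106339128470788663934976000/1978419655660313589123979.
Numerically: E[X] ≈ 9.67e+12.

E[X] = 3201186852864000 · (14/19)^{19} = 19131265662106339128470788663934976000/1978419655660313589123979 ≈ 9.67e+12.


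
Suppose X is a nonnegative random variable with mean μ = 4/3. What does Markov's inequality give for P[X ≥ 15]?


μ = E[X] = 4/3, a = 15.
Markov: P[X ≥ 15] ≤ μ/a = (4/3)/15 = 4/45.
Numerically: ≈ 0.089.
(Since a = 15 > μ = 1.333, the bound 4/45 is < 1 and informative.)

P[X ≥ 15] ≤ 4/45 ≈ 0.089.


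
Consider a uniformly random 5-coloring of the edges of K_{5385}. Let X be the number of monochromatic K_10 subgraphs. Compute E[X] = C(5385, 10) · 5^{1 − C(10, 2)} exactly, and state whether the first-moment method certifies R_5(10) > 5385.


E[X] = C(5385, 10) · 5^{1 − 45} = 5603542957245638044321604098176 · 5^{−44} = 5603542957245638044321604098176/5684341886080801486968994140625.
As a reduced fraction: E[X] = 5603542957245638044321604098176/5684341886080801486968994140625 ≈ 0.9857857.
Is E[X] < 1? YES.
Since E[X] < 1, there exists a 5-coloring of K_{5385} with no monochromatic K_10; hence R_5(10) > 5385.

E[X] = 5603542957245638044321604098176/5684341886080801486968994140625 ≈ 0.9857857; E[X] < 1, so R_5(10) > 5385.


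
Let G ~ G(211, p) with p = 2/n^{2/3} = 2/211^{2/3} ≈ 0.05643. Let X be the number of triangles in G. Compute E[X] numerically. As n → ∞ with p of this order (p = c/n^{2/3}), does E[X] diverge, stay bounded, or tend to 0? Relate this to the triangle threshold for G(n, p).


Number of potential triangles: C(211, 3) = 1543465.
Each occurs with probability p³ ≈ (0.05643)³ ≈ 1.7969048e-04.
By linearity: E[X] = C(211, 3)·p³ ≈ 1543465 · 1.7969048e-04 ≈ 277.34597.
Since α = 2/3 < 1, p = c/n^{2/3} ≫ 1/n is above the triangle threshold p ~ 1/n. Asymptotically E[X] ~ (c³/6)·n^{3(1−α)} = (2³/6)·n^{1} → ∞; triangles are abundant w.h.p.

E[X] ≈ 277.34597; in regime p = Θ(1/n^{2/3}) E[X] diverges (above the triangle threshold p ~ 1/n).


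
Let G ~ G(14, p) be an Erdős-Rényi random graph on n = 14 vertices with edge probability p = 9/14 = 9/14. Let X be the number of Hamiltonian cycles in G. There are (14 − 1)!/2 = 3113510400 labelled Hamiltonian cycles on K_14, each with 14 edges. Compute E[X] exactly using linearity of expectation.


K_14 has (14 − 1)!/2 = 3113510400 labelled Hamiltonian cycles.
For each such Hamiltonian cycle H, let X_H = 1 if all 14 edges of H are present in G. Then P[X_H = 1] = p^{14} = (9/14)^{14} = 22876792454961/11112006825558016.
Summing the indicators: E[X] = Σ_H E[X_H] = 3113510400 · p^{14} = 3113510400 · 22876792454961/11112006825558016 = 19873641525435994725/3100448333024.
Numerically: E[X] ≈ 6.4099e+06.

E[X] = 3113510400 · (9/14)^{14} = 19873641525435994725/3100448333024 ≈ 6.4099e+06.


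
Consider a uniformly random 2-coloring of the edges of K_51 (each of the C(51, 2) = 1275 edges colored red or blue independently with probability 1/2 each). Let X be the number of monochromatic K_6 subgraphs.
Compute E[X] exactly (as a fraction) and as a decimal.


Let X = Σ_S X_S over the C(51, 6) = 18009460 subsets S of size 6, where X_S = 1 if the K_6 on S is monochromatic.
For a fixed S, the K_6 on S has C(6, 2) = 15 edges. P[all 15 edges red] = (1/2)^15, and likewise for blue, so P[monochromatic] = 2·(1/2)^15 = 2^{1 − 15} = 1/16384.
By linearity of expectation: E[X] = C(51, 6) · 2^{1 − 15} = 18009460 · 1/16384 = 4502365/4096.
Numerically: E[X] ≈ 1099.210.

E[X] = C(51,6)·2^(1−C(6,2)) = 4502365/4096 ≈ 1099.210.


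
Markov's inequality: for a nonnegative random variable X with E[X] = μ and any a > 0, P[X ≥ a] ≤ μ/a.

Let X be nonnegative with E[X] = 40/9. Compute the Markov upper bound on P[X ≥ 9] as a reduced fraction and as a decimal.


μ = E[X] = 40/9, a = 9.
Markov: P[X ≥ 9] ≤ μ/a = (40/9)/9 = 40/81.
Numerically: ≈ 0.49383.
(Since a = 9 > μ = 4.44444, the bound 40/81 is < 1 and informative.)

P[X ≥ 9] ≤ 40/81 ≈ 0.49383.


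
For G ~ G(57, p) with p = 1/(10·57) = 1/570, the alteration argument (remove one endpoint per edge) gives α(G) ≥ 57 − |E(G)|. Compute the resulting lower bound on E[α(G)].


E[|E(G)|] = C(57, 2)·p = 1596 · (1/570) = 14/5.
E[α(G)] ≥ n − E[|E(G)|] = 57 − 14/5 = 271/5.
Numerically: ≈ 54.200.
(This is only a lower bound; the true E[α(G)] may be larger.)

E[α(G)] ≥ 271/5 ≈ 54.200.


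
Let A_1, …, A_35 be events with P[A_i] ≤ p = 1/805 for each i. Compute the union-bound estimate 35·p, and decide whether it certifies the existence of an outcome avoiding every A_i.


Union bound: P[∪_{i=1}^{35} A_i] ≤ Σ_i P[A_i] ≤ 35·p = 35·(1/805) = 1/23.
Numerically: 1/23 ≈ 0.04348.
Is 1/23 < 1? YES.
Since P[∪ A_i] ≤ 1/23 < 1, the complement has P[∩ A_i^c] ≥ 1 − 1/23 = 22/23 > 0, so some outcome avoids every A_i.

35·p = 1/23 ≈ 0.04348; existence CERTIFIED by the union bound.


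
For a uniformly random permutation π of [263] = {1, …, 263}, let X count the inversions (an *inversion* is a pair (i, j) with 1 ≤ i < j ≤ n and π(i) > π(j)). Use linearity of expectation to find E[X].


Write X = Σ X_I over the C(263, 2) = 34453 pairs i < j, with X_I the indicator of one inversion.
There are 34453 indicators.
For each fixed pair i < j, the values π(i) and π(j) are two distinct elements of {1, …, 263} in uniformly random order; by symmetry P[π(i) > π(j)] = 1/2.
By linearity: E[X] = 34453 · (1/2) = C(263, 2) · (1/2) = 34453/2 = 34453/2 ≈ 17226.500000.

E[X] = 34453/2 = 17226.500000.


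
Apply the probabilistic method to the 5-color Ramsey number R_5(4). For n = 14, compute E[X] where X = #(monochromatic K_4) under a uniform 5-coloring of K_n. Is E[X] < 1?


E[X] = C(14, 4) · 5^{1 − 6} = 1001 · 5^{−5} = 1001/3125.
As a reduced fraction: E[X] = 1001/3125 ≈ 0.32032.
Is E[X] < 1? YES.
Since E[X] < 1, there exists a 5-coloring of K_{14} with no monochromatic K_4; hence R_5(4) > 14.

E[X] = 1001/3125 ≈ 0.32032; E[X] < 1, so R_5(4) > 14.


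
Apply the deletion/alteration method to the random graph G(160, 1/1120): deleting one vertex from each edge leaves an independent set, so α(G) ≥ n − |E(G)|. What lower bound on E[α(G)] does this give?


E[|E(G)|] = C(160, 2)·p = 12720 · (1/1120) = 159/14.
E[α(G)] ≥ n − E[|E(G)|] = 160 − 159/14 = 2081/14.
Numerically: ≈ 148.6429.
(This is only a lower bound; the true E[α(G)] may be larger.)

E[α(G)] ≥ 2081/14 ≈ 148.6429.


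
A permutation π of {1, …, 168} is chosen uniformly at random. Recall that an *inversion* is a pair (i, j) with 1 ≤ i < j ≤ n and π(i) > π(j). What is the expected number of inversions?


Write X = Σ X_I over the C(168, 2) = 14028 pairs i < j, with X_I the indicator of one inversion.
There are 14028 indicators.
For each fixed pair i < j, the values π(i) and π(j) are two distinct elements of {1, …, 168} in uniformly random order; by symmetry P[π(i) > π(j)] = 1/2.
By linearity: E[X] = 14028 · (1/2) = C(168, 2) · (1/2) = 14028/2 = 7014 ≈ 7014.0000.

E[X] = 7014 = 7014.0000.


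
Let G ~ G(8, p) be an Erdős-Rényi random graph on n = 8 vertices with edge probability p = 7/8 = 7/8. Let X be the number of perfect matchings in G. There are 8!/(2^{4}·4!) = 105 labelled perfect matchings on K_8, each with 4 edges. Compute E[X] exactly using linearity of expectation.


K_8 has 8!/(2^{4}·4!) = 105 labelled perfect matchings.
For each such perfect matching H, let X_H = 1 if all 4 edges of H are present in G. Then P[X_H = 1] = p^{4} = (7/8)^{4} = 2401/4096.
Summing the indicators: E[X] = Σ_H E[X_H] = 105 · p^{4} = 105 · 2401/4096 = 252105/4096.
Numerically: E[X] ≈ 61.5.

E[X] = 105 · (7/8)^{4} = 252105/4096 ≈ 61.5.


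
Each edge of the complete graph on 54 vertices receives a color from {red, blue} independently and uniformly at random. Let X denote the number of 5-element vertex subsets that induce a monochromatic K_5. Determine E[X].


Let X = Σ_S X_S over the C(54, 5) = 3162510 subsets S of size 5, where X_S = 1 if the K_5 on S is monochromatic.
For a fixed S, the K_5 on S has C(5, 2) = 10 edges. P[all 10 edges red] = (1/2)^10, and likewise for blue, so P[monochromatic] = 2·(1/2)^10 = 2^{1 − 10} = 1/512.
Summing: E[X] = C(54, 5) · 2^{1 − 10} = 3162510 · 1/512 = 1581255/256.
Numerically: E[X] ≈ 6176.77734.

E[X] = C(54,5)·2^(1−C(5,2)) = 1581255/256 ≈ 6176.77734.


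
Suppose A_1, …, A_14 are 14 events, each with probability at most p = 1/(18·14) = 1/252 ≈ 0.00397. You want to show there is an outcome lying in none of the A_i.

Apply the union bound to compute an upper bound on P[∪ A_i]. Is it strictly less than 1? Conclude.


Union bound: P[∪_{i=1}^{14} A_i] ≤ Σ_i P[A_i] ≤ 14·p = 14·(1/252) = 1/18.
Numerically: 1/18 ≈ 0.05556.
Is 1/18 < 1? YES.
Since P[∪ A_i] ≤ 1/18 < 1, the complement has P[∩ A_i^c] ≥ 1 − 1/18 = 17/18 > 0, so some outcome avoids every A_i.

14·p = 1/18 ≈ 0.05556; existence CERTIFIED by the union bound.


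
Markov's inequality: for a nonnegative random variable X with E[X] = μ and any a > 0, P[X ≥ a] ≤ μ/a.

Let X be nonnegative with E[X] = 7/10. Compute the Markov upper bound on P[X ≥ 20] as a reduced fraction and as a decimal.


μ = E[X] = 7/10, a = 20.
Markov: P[X ≥ 20] ≤ μ/a = (7/10)/20 = 7/200.
Numerically: ≈ 0.03500.
(Since a = 20 > μ = 0.70000, the bound 7/200 is < 1 and informative.)

P[X ≥ 20] ≤ 7/200 ≈ 0.03500.


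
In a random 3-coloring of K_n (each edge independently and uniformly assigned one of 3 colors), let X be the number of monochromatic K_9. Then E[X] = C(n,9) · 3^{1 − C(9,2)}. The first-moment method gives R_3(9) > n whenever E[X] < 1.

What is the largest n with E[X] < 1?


We need C(n, 9) · 3^{1 − 36} < 1, i.e. C(n, 9) < 3^{36 − 1} = 50031545098999707.
Check values of n near the boundary:
  n = 299: C(299, 9) = 46610674441390059; 46610674441390059 < 50031545098999707? YES
  n = 300: C(300, 9) = 48052241692154700; 48052241692154700 < 50031545098999707? YES
  n = 301: C(301, 9) = 49533303936090975; 49533303936090975 < 50031545098999707? YES
  n = 302: C(302, 9) = 51054804739588650; 51054804739588650 < 50031545098999707? NO
The largest n with C(n, 9) < 50031545098999707 is n = 301 (where E[X] = 16511101312030325/16677181699666569 ≈ 0.9900415). Hence R_3(9) > 301, i.e. R_3(9) ≥ 302.

Largest n = 301; hence R_3(9) > 301.
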